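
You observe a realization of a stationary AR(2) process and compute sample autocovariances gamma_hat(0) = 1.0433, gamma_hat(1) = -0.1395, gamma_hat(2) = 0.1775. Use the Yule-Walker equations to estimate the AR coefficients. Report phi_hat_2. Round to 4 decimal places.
\hat\phi_{2} = 0.1550

The Yule-Walker equations for an AR(p) process read, in matrix form,
  Gamma_p phi = r_p,   with   (Gamma_p)_{ij} = gamma(|i - j|),
                       (r_p)_i = gamma(i),   i,j = 1..p.
Substitute the sample gammas (Toeplitz matrix and right-hand side of size 2):
  Gamma_p = [[1.0433, -0.1395], [-0.1395, 1.0433]]
  r_p     = [-0.1395, 0.1775]
Written out:
  1.0433 phi_1 - 0.1395 phi_2 = -0.1395
  -0.1395 phi_1 + 1.0433 phi_2 = 0.1775
Solve by Cramer's rule:
  det = gamma(0)^2 - gamma(1)^2 = (1.0433)^2 - (-0.1395)^2 = 1.08847489 - 0.01946025 = 1.06901464
  phi_hat_1 = [gamma(1) gamma(0) - gamma(1) gamma(2)] / det = [(-0.1395)(1.0433) - (-0.1395)(0.1775)] / 1.06901464 = -0.1207791 / 1.06901464 = -0.113
  phi_hat_2 = [gamma(0) gamma(2) - gamma(1)^2] / det = [(1.0433)(0.1775) - (-0.1395)^2] / 1.06901464 = 0.1657255 / 1.06901464 = 0.155
So phi_hat = [-0.1130, 0.1550].
Therefore phi_hat_2 = 0.1550.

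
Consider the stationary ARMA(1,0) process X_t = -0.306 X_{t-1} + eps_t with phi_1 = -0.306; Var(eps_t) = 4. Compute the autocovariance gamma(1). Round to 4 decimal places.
\gamma(1) = -1.3505

Multiply the model equation by X_{t-k} and take expectations. With theta_0 = psi_0 = 1 and psi_j the MA(infinity) weights, this gives
  gamma(k) - sum_i phi_i gamma(k-i) = c_k,
  c_k = sigma^2 * sum_{j=k..q} theta_j psi_{j-k}   (c_k = 0 for k > q),
using gamma(-m) = gamma(m).
Pure AR (q = 0): c_0 = sigma^2 = 4, c_k = 0 for k >= 1.
Equations for k = 0 and k = 1 (AR order 1):
  gamma(0) = phi_1 gamma(1) + c_0
  gamma(1) = phi_1 gamma(0) + c_1
Substituting the second into the first: gamma(0) (1 - phi_1^2) = c_0 + phi_1 c_1, so
  gamma(0) = c_0 / (1 - phi_1^2) = 4 / (1 - (-0.306)^2) = 4 / 0.906364 = 4.413238.
  gamma(1) = phi_1 gamma(0) = (-0.306)(4.413238) = -1.350451.
Therefore gamma(1) = -1.3505 (to 4 decimal places).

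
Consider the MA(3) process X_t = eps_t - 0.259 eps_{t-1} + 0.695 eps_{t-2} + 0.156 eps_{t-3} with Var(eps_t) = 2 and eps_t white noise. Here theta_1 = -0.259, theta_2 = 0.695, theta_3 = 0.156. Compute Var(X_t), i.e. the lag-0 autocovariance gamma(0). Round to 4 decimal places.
\gamma(0) = 3.1489

For an MA(q) process X_t = eps_t + sum_i theta_i eps_{t-i} with
Var(eps_t) = sigma^2, the variance is
  gamma(0) = sigma^2 * (1 + sum_i theta_i^2).
  sum_i theta_i^2 = (-0.259)^2 + (0.695)^2 + (0.156)^2 = 0.067081 + 0.483025 + 0.024336 = 0.574442.
  gamma(0) = 2 * (1 + 0.574442) = 2 * 1.574442 = 3.148884, which rounds to 3.1489.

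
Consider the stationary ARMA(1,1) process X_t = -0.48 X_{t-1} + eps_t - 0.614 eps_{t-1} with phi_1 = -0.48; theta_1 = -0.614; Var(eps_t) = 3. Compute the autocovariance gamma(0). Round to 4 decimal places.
\gamma(0) = 7.6654

Multiply the model equation by X_{t-k} and take expectations. With theta_0 = psi_0 = 1 and psi_j the MA(infinity) weights, this gives
  gamma(k) - sum_i phi_i gamma(k-i) = c_k,
  c_k = sigma^2 * sum_{j=k..q} theta_j psi_{j-k}   (c_k = 0 for k > q),
using gamma(-m) = gamma(m).
psi-weights needed (psi_j = theta_j + sum_i phi_i psi_{j-i}):
  psi_1 = theta_1 + phi_1 = -0.614 + (-0.48) = -1.094
Right-hand sides:
  c_0 = sigma^2 (1 + theta_1 psi_1) = 3 * (1 + (-0.614)(-1.094)) = 3 * 1.671716 = 5.015148
  c_1 = sigma^2 theta_1 = 3 * (-0.614) = -1.842
  c_2 = 0
Equations for k = 0 and k = 1 (AR order 1):
  gamma(0) = phi_1 gamma(1) + c_0
  gamma(1) = phi_1 gamma(0) + c_1
Substituting the second into the first: gamma(0) (1 - phi_1^2) = c_0 + phi_1 c_1, so
  gamma(0) = (c_0 + phi_1 c_1) / (1 - phi_1^2) = (5.015148 + (-0.48)(-1.842)) / (1 - (-0.48)^2) = 5.899308 / 0.7696 = 7.665421.
Therefore gamma(0) = 7.6654 (to 4 decimal places).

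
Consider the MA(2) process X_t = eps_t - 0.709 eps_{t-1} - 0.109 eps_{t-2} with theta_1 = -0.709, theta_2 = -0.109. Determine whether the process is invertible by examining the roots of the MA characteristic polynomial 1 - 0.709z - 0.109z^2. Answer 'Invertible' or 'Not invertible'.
\text{Invertible}

The MA(q) characteristic polynomial is P(z) = 1 - 0.709z - 0.109z^2.
Invertibility requires all roots to lie outside the unit circle, i.e. |z| > 1 for every root.
Set 1 + (-0.709) z + (-0.109) z^2 = 0, i.e. a z^2 + b z + c = 0 with a = -0.109, b = -0.709, c = 1.
Discriminant D = b^2 - 4ac = (-0.709)^2 - 4*(-0.109)*1 = 0.502681 - (-0.436) = 0.938681.
D >= 0, so the roots are real: z = (-b +/- sqrt(D)) / (2a) = (0.709 +/- 0.968856) / (-0.218).
  z_1 = (0.709 + 0.968856) / (-0.218) = -7.6966,   |z_1| = 7.6966.
  z_2 = (0.709 - 0.968856) / (-0.218) = 1.192,   |z_2| = 1.192.
Moduli of all roots: 7.6966, 1.1920.
All moduli strictly greater than 1? Yes.
Verdict: Invertible.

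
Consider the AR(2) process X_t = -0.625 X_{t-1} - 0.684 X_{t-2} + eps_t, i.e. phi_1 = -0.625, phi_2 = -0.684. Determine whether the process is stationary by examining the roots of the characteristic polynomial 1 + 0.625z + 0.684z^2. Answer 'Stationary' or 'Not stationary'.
\text{Stationary}

The AR(p) characteristic polynomial is P(z) = 1 + 0.625z + 0.684z^2.
Stationarity requires all roots to lie outside the unit circle, i.e. |z| > 1 for every root.
Set 1 + (0.625) z + (0.684) z^2 = 0, i.e. a z^2 + b z + c = 0 with a = 0.684, b = 0.625, c = 1.
Discriminant D = b^2 - 4ac = (0.625)^2 - 4*(0.684)*1 = 0.390625 - (2.736) = -2.345375.
D < 0, so the roots are the complex-conjugate pair z = (-b +/- i sqrt(-D)) / (2a) = -0.4569 +/- 1.1195i.
For a conjugate pair |z|^2 = z * conj(z) = (product of roots) = c/a = 1/(0.684) = 1.461988, so |z| = sqrt(1.461988) = 1.2091 for both roots.
Moduli of all roots: 1.2091, 1.2091.
All moduli strictly greater than 1? Yes.
Verdict: Stationary.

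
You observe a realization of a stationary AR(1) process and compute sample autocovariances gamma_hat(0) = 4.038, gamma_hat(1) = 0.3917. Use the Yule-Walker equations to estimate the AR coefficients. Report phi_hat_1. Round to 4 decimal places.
\hat\phi_{1} = 0.0970

The Yule-Walker equations for an AR(p) process read, in matrix form,
  Gamma_p phi = r_p,   with   (Gamma_p)_{ij} = gamma(|i - j|),
                       (r_p)_i = gamma(i),   i,j = 1..p.
Substitute the sample gammas (Toeplitz matrix and right-hand side of size 1):
  Gamma_p = [[4.038]]
  r_p     = [0.3917]
With p = 1 this is the single equation gamma(0) phi_1 = gamma(1):
  phi_hat_1 = gamma(1) / gamma(0) = 0.3917 / 4.038 = 0.0970.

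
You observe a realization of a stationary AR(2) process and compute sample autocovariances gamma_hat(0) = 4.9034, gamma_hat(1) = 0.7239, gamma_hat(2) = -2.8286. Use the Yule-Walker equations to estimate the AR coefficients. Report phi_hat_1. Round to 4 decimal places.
\hat\phi_{1} = 0.2380

The Yule-Walker equations for an AR(p) process read, in matrix form,
  Gamma_p phi = r_p,   with   (Gamma_p)_{ij} = gamma(|i - j|),
                       (r_p)_i = gamma(i),   i,j = 1..p.
Substitute the sample gammas (Toeplitz matrix and right-hand side of size 2):
  Gamma_p = [[4.9034, 0.7239], [0.7239, 4.9034]]
  r_p     = [0.7239, -2.8286]
Written out:
  4.9034 phi_1 + 0.7239 phi_2 = 0.7239
  0.7239 phi_1 + 4.9034 phi_2 = -2.8286
Solve by Cramer's rule:
  det = gamma(0)^2 - gamma(1)^2 = (4.9034)^2 - (0.7239)^2 = 24.04333156 - 0.52403121 = 23.51930035
  phi_hat_1 = [gamma(1) gamma(0) - gamma(1) gamma(2)] / det = [(0.7239)(4.9034) - (0.7239)(-2.8286)] / 23.51930035 = 5.5971948 / 23.51930035 = 0.238
  phi_hat_2 = [gamma(0) gamma(2) - gamma(1)^2] / det = [(4.9034)(-2.8286) - (0.7239)^2] / 23.51930035 = -14.39378845 / 23.51930035 = -0.612
So phi_hat = [0.2380, -0.6120].
Therefore phi_hat_1 = 0.2380.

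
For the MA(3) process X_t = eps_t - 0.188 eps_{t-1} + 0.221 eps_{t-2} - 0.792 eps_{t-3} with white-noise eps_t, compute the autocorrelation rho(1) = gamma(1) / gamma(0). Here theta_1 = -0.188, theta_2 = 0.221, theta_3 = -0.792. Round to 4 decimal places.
\rho(1) = -0.2364

For an MA(q) process with theta_0 = 1, the autocovariance is
  gamma(k) = sigma^2 * sum_{i=0..q-k} theta_i * theta_{i+k},
and rho(k) = gamma(k) / gamma(0). Sigma^2 cancels.
  numerator   = (1)*(-0.188) + (-0.188)*(0.221) + (0.221)*(-0.792) = -0.40458.
  denominator = (1)^2 + (-0.188)^2 + (0.221)^2 + (-0.792)^2 = 1.711449.
  rho(1) = -0.40458 / 1.711449 = -0.2364.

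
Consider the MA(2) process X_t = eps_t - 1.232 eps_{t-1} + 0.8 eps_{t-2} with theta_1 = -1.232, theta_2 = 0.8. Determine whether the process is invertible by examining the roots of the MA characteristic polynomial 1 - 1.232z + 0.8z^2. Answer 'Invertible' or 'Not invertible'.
\text{Invertible}

The MA(q) characteristic polynomial is P(z) = 1 - 1.232z + 0.8z^2.
Invertibility requires all roots to lie outside the unit circle, i.e. |z| > 1 for every root.
Set 1 + (-1.232) z + (0.8) z^2 = 0, i.e. a z^2 + b z + c = 0 with a = 0.8, b = -1.232, c = 1.
Discriminant D = b^2 - 4ac = (-1.232)^2 - 4*(0.8)*1 = 1.517824 - (3.2) = -1.682176.
D < 0, so the roots are the complex-conjugate pair z = (-b +/- i sqrt(-D)) / (2a) = 0.77 +/- 0.8106i.
For a conjugate pair |z|^2 = z * conj(z) = (product of roots) = c/a = 1/(0.8) = 1.25, so |z| = sqrt(1.25) = 1.118 for both roots.
Moduli of all roots: 1.1180, 1.1180.
All moduli strictly greater than 1? Yes.
Verdict: Invertible.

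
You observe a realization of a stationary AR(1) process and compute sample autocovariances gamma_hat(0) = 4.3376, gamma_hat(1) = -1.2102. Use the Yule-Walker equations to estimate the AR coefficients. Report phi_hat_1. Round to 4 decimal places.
\hat\phi_{1} = -0.2790

The Yule-Walker equations for an AR(p) process read, in matrix form,
  Gamma_p phi = r_p,   with   (Gamma_p)_{ij} = gamma(|i - j|),
                       (r_p)_i = gamma(i),   i,j = 1..p.
Substitute the sample gammas (Toeplitz matrix and right-hand side of size 1):
  Gamma_p = [[4.3376]]
  r_p     = [-1.2102]
With p = 1 this is the single equation gamma(0) phi_1 = gamma(1):
  phi_hat_1 = gamma(1) / gamma(0) = -1.2102 / 4.3376 = -0.2790.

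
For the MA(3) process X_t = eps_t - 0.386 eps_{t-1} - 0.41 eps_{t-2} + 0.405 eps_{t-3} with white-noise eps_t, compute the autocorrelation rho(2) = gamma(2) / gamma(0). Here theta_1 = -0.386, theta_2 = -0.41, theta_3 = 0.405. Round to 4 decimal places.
\rho(2) = -0.3824

For an MA(q) process with theta_0 = 1, the autocovariance is
  gamma(k) = sigma^2 * sum_{i=0..q-k} theta_i * theta_{i+k},
and rho(k) = gamma(k) / gamma(0). Sigma^2 cancels.
  numerator   = (1)*(-0.41) + (-0.386)*(0.405) = -0.56633.
  denominator = (1)^2 + (-0.386)^2 + (-0.41)^2 + (0.405)^2 = 1.481121.
  rho(2) = -0.56633 / 1.481121 = -0.3824.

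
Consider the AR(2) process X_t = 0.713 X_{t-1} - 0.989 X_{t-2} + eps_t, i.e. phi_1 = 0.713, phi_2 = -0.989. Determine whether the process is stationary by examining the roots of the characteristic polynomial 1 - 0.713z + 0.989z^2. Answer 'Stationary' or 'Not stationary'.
\text{Stationary}

The AR(p) characteristic polynomial is P(z) = 1 - 0.713z + 0.989z^2.
Stationarity requires all roots to lie outside the unit circle, i.e. |z| > 1 for every root.
Set 1 + (-0.713) z + (0.989) z^2 = 0, i.e. a z^2 + b z + c = 0 with a = 0.989, b = -0.713, c = 1.
Discriminant D = b^2 - 4ac = (-0.713)^2 - 4*(0.989)*1 = 0.508369 - (3.956) = -3.447631.
D < 0, so the roots are the complex-conjugate pair z = (-b +/- i sqrt(-D)) / (2a) = 0.3605 +/- 0.9387i.
For a conjugate pair |z|^2 = z * conj(z) = (product of roots) = c/a = 1/(0.989) = 1.011122, so |z| = sqrt(1.011122) = 1.0055 for both roots.
Moduli of all roots: 1.0055, 1.0055.
All moduli strictly greater than 1? Yes.
Verdict: Stationary.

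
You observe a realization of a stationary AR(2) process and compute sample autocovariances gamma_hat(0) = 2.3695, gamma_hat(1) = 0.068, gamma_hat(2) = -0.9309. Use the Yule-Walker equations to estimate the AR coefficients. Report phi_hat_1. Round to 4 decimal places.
\hat\phi_{1} = 0.0400

The Yule-Walker equations for an AR(p) process read, in matrix form,
  Gamma_p phi = r_p,   with   (Gamma_p)_{ij} = gamma(|i - j|),
                       (r_p)_i = gamma(i),   i,j = 1..p.
Substitute the sample gammas (Toeplitz matrix and right-hand side of size 2):
  Gamma_p = [[2.3695, 0.068], [0.068, 2.3695]]
  r_p     = [0.068, -0.9309]
Written out:
  2.3695 phi_1 + 0.068 phi_2 = 0.068
  0.068 phi_1 + 2.3695 phi_2 = -0.9309
Solve by Cramer's rule:
  det = gamma(0)^2 - gamma(1)^2 = (2.3695)^2 - (0.068)^2 = 5.61453025 - 0.004624 = 5.60990625
  phi_hat_1 = [gamma(1) gamma(0) - gamma(1) gamma(2)] / det = [(0.068)(2.3695) - (0.068)(-0.9309)] / 5.60990625 = 0.2244272 / 5.60990625 = 0.04
  phi_hat_2 = [gamma(0) gamma(2) - gamma(1)^2] / det = [(2.3695)(-0.9309) - (0.068)^2] / 5.60990625 = -2.21039155 / 5.60990625 = -0.394
So phi_hat = [0.0400, -0.3940].
Therefore phi_hat_1 = 0.0400.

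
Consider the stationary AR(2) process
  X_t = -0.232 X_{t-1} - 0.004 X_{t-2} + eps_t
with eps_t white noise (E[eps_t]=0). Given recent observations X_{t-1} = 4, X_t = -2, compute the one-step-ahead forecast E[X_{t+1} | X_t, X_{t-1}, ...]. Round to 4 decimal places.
E[X_{t+1} \mid \mathcal F_t] = 0.4480

For an AR(p) model X_t = c + sum_i phi_i X_{t-i} + eps_t, the
one-step-ahead conditional mean is
  E[X_{t+1} | X_t, ...] = c + sum_i phi_i X_{t+1-i}.
Substitute known values:
  E[X_{t+1} | ...] = (-0.232) * (-2) + (-0.004) * (4)
                   = 0.4480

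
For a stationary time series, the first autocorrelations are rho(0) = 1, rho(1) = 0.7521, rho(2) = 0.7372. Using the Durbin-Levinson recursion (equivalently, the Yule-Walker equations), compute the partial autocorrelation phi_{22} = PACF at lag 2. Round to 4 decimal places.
\phi_{22} = 0.3950

The PACF at lag k is phi_{kk}, the last component of the solution
to the Yule-Walker system G_k phi = r_k where
  (G_k)_{ij} = rho(|i - j|), (r_k)_i = rho(i), i,j = 1..k.
Equivalently, Durbin-Levinson gives phi_{kk} iteratively:
  phi_{11} = rho(1)
  phi_{kk} = [rho(k) - sum_{j=1..k-1} phi_{k-1,j} rho(k-j)]
            / [1 - sum_{j=1..k-1} phi_{k-1,j} rho(j)],
  phi_{k,j} = phi_{k-1,j} - phi_{kk} phi_{k-1,k-j},  j = 1..k-1.
Step k = 1:
  phi_11 = rho(1) = 0.7521.
Step k = 2:
  phi_22 = [rho(2) - phi_11 rho(1)] / [1 - phi_11 rho(1)] = [0.7372 - (0.7521)(0.7521)] / [1 - (0.7521)(0.7521)]
         = 0.17154559 / 0.43434559 = 0.395.
Therefore phi_{22} = 0.3950.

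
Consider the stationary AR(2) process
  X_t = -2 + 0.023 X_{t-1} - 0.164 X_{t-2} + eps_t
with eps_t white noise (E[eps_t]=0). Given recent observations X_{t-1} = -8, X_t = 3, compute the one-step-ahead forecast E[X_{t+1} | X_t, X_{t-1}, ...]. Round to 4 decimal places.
E[X_{t+1} \mid \mathcal F_t] = -0.6190

For an AR(p) model X_t = c + sum_i phi_i X_{t-i} + eps_t, the
one-step-ahead conditional mean is
  E[X_{t+1} | X_t, ...] = c + sum_i phi_i X_{t+1-i}.
Substitute known values:
  E[X_{t+1} | ...] = -2 + (0.023) * (3) + (-0.164) * (-8)
                   = -0.6190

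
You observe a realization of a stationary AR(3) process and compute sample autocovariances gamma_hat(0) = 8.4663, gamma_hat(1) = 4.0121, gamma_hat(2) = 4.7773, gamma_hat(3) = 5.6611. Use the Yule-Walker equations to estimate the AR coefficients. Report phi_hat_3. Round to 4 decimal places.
\hat\phi_{3} = 0.4960

The Yule-Walker equations for an AR(p) process read, in matrix form,
  Gamma_p phi = r_p,   with   (Gamma_p)_{ij} = gamma(|i - j|),
                       (r_p)_i = gamma(i),   i,j = 1..p.
Substitute the sample gammas (Toeplitz matrix and right-hand side of size 3):
  Gamma_p = [[8.4663, 4.0121, 4.7773], [4.0121, 8.4663, 4.0121], [4.7773, 4.0121, 8.4663]]
  r_p     = [4.0121, 4.7773, 5.6611]
Written out (R1..R3):
  (R1) 8.4663 phi_1 + 4.0121 phi_2 + 4.7773 phi_3 = 4.0121
  (R2) 4.0121 phi_1 + 8.4663 phi_2 + 4.0121 phi_3 = 4.7773
  (R3) 4.7773 phi_1 + 4.0121 phi_2 + 8.4663 phi_3 = 5.6611
Gaussian elimination:
  R2 <- R2 - (4.0121/8.4663) R1 = R2 - (0.473891) R1:  6.565004 phi_2 + 1.748182 phi_3 = 2.876004
  R3 <- R3 - (4.7773/8.4663) R1 = R3 - (0.564272) R1:  1.748182 phi_2 + 5.770601 phi_3 = 3.397182
  R3 <- R3 - (1.748182/6.565004) R2 = R3 - (0.266288) R2:  5.305081 phi_3 = 2.631337
Back-substitution:
  phi_hat_3 = 2.631337 / 5.305081 = 0.496003
  phi_hat_2 = (2.876004 - (1.748182)(0.496003)) / 6.565004 = 0.306001
  phi_hat_1 = (4.0121 - (4.0121)(0.306001) - (4.7773)(0.496003)) / 8.4663 = 0.048999
So phi_hat = [0.0490, 0.3060, 0.4960].
Therefore phi_hat_3 = 0.4960.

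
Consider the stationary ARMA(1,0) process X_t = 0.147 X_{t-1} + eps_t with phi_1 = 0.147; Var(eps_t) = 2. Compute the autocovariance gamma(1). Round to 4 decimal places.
\gamma(1) = 0.3005

Multiply the model equation by X_{t-k} and take expectations. With theta_0 = psi_0 = 1 and psi_j the MA(infinity) weights, this gives
  gamma(k) - sum_i phi_i gamma(k-i) = c_k,
  c_k = sigma^2 * sum_{j=k..q} theta_j psi_{j-k}   (c_k = 0 for k > q),
using gamma(-m) = gamma(m).
Pure AR (q = 0): c_0 = sigma^2 = 2, c_k = 0 for k >= 1.
Equations for k = 0 and k = 1 (AR order 1):
  gamma(0) = phi_1 gamma(1) + c_0
  gamma(1) = phi_1 gamma(0) + c_1
Substituting the second into the first: gamma(0) (1 - phi_1^2) = c_0 + phi_1 c_1, so
  gamma(0) = c_0 / (1 - phi_1^2) = 2 / (1 - (0.147)^2) = 2 / 0.978391 = 2.044173.
  gamma(1) = phi_1 gamma(0) = (0.147)(2.044173) = 0.300493.
Therefore gamma(1) = 0.3005 (to 4 decimal places).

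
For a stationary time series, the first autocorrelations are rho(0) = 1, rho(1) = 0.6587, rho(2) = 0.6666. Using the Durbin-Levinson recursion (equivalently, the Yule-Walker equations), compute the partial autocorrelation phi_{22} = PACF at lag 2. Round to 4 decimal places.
\phi_{22} = 0.4111

The PACF at lag k is phi_{kk}, the last component of the solution
to the Yule-Walker system G_k phi = r_k where
  (G_k)_{ij} = rho(|i - j|), (r_k)_i = rho(i), i,j = 1..k.
Equivalently, Durbin-Levinson gives phi_{kk} iteratively:
  phi_{11} = rho(1)
  phi_{kk} = [rho(k) - sum_{j=1..k-1} phi_{k-1,j} rho(k-j)]
            / [1 - sum_{j=1..k-1} phi_{k-1,j} rho(j)],
  phi_{k,j} = phi_{k-1,j} - phi_{kk} phi_{k-1,k-j},  j = 1..k-1.
Step k = 1:
  phi_11 = rho(1) = 0.6587.
Step k = 2:
  phi_22 = [rho(2) - phi_11 rho(1)] / [1 - phi_11 rho(1)] = [0.6666 - (0.6587)(0.6587)] / [1 - (0.6587)(0.6587)]
         = 0.23271431 / 0.56611431 = 0.4111.
Therefore phi_{22} = 0.4111.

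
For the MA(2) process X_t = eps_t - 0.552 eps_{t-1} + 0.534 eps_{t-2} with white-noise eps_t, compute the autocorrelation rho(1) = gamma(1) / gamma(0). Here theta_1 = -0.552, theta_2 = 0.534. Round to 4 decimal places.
\rho(1) = -0.5326

For an MA(q) process with theta_0 = 1, the autocovariance is
  gamma(k) = sigma^2 * sum_{i=0..q-k} theta_i * theta_{i+k},
and rho(k) = gamma(k) / gamma(0). Sigma^2 cancels.
  numerator   = (1)*(-0.552) + (-0.552)*(0.534) = -0.846768.
  denominator = (1)^2 + (-0.552)^2 + (0.534)^2 = 1.58986.
  rho(1) = -0.846768 / 1.58986 = -0.5326.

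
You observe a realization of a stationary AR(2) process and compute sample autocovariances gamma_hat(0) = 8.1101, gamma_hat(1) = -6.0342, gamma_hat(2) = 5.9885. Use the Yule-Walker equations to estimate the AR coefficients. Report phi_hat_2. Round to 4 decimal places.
\hat\phi_{2} = 0.4140

The Yule-Walker equations for an AR(p) process read, in matrix form,
  Gamma_p phi = r_p,   with   (Gamma_p)_{ij} = gamma(|i - j|),
                       (r_p)_i = gamma(i),   i,j = 1..p.
Substitute the sample gammas (Toeplitz matrix and right-hand side of size 2):
  Gamma_p = [[8.1101, -6.0342], [-6.0342, 8.1101]]
  r_p     = [-6.0342, 5.9885]
Written out:
  8.1101 phi_1 - 6.0342 phi_2 = -6.0342
  -6.0342 phi_1 + 8.1101 phi_2 = 5.9885
Solve by Cramer's rule:
  det = gamma(0)^2 - gamma(1)^2 = (8.1101)^2 - (-6.0342)^2 = 65.77372201 - 36.41156964 = 29.36215237
  phi_hat_1 = [gamma(1) gamma(0) - gamma(1) gamma(2)] / det = [(-6.0342)(8.1101) - (-6.0342)(5.9885)] / 29.36215237 = -12.80215872 / 29.36215237 = -0.436
  phi_hat_2 = [gamma(0) gamma(2) - gamma(1)^2] / det = [(8.1101)(5.9885) - (-6.0342)^2] / 29.36215237 = 12.15576421 / 29.36215237 = 0.414
So phi_hat = [-0.4360, 0.4140].
Therefore phi_hat_2 = 0.4140.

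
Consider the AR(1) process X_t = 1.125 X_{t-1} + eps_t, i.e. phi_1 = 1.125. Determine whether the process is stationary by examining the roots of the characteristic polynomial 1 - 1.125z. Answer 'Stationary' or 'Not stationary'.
\text{Not stationary}

The AR(p) characteristic polynomial is P(z) = 1 - 1.125z.
Stationarity requires all roots to lie outside the unit circle, i.e. |z| > 1 for every root.
This is linear in z: 1 + (-1.125) z = 0  =>  z = -1/(-1.125) = 0.888889,  |z| = 0.888889.
Moduli of all roots: 0.8889.
All moduli strictly greater than 1? No.
Verdict: Not stationary.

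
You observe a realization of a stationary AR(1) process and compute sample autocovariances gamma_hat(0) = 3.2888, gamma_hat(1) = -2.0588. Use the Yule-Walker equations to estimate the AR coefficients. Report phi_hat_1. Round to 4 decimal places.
\hat\phi_{1} = -0.6260

The Yule-Walker equations for an AR(p) process read, in matrix form,
  Gamma_p phi = r_p,   with   (Gamma_p)_{ij} = gamma(|i - j|),
                       (r_p)_i = gamma(i),   i,j = 1..p.
Substitute the sample gammas (Toeplitz matrix and right-hand side of size 1):
  Gamma_p = [[3.2888]]
  r_p     = [-2.0588]
With p = 1 this is the single equation gamma(0) phi_1 = gamma(1):
  phi_hat_1 = gamma(1) / gamma(0) = -2.0588 / 3.2888 = -0.6260.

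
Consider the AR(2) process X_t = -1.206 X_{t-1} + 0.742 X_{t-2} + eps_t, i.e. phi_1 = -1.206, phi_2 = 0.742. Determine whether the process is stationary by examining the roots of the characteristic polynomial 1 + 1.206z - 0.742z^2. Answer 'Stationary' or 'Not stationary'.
\text{Not stationary}

The AR(p) characteristic polynomial is P(z) = 1 + 1.206z - 0.742z^2.
Stationarity requires all roots to lie outside the unit circle, i.e. |z| > 1 for every root.
Set 1 + (1.206) z + (-0.742) z^2 = 0, i.e. a z^2 + b z + c = 0 with a = -0.742, b = 1.206, c = 1.
Discriminant D = b^2 - 4ac = (1.206)^2 - 4*(-0.742)*1 = 1.454436 - (-2.968) = 4.422436.
D >= 0, so the roots are real: z = (-b +/- sqrt(D)) / (2a) = (-1.206 +/- 2.102959) / (-1.484).
  z_1 = (-1.206 + 2.102959) / (-1.484) = -0.6044,   |z_1| = 0.6044.
  z_2 = (-1.206 - 2.102959) / (-1.484) = 2.2298,   |z_2| = 2.2298.
Moduli of all roots: 0.6044, 2.2298.
All moduli strictly greater than 1? No.
Verdict: Not stationary.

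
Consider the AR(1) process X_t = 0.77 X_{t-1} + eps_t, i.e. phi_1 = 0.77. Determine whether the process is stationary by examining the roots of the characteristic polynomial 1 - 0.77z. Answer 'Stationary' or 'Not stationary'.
\text{Stationary}

The AR(p) characteristic polynomial is P(z) = 1 - 0.77z.
Stationarity requires all roots to lie outside the unit circle, i.e. |z| > 1 for every root.
This is linear in z: 1 + (-0.77) z = 0  =>  z = -1/(-0.77) = 1.298701,  |z| = 1.298701.
Moduli of all roots: 1.2987.
All moduli strictly greater than 1? Yes.
Verdict: Stationary.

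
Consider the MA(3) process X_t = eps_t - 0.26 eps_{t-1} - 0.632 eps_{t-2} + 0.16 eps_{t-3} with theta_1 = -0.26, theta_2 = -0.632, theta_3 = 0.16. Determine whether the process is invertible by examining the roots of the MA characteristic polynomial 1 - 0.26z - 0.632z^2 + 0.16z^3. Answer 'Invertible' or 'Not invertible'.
\text{Invertible}

The MA(q) characteristic polynomial is P(z) = 1 - 0.26z - 0.632z^2 + 0.16z^3.
Invertibility requires all roots to lie outside the unit circle, i.e. |z| > 1 for every root.
Degree 3: look for a simple real root z0 first, then factor out (1 - z/z0) and solve the remaining quadratic.
Testing z0 = 1.25: P(1.25) = 1 + (-0.26)(1.25) + (-0.632)(1.25)^2 + (0.16)(1.25)^3
  = 1 + (-0.325) + (-0.9875) + (0.3125) = 0.  So z_0 = 1.25 is a root, |z_0| = 1.25.
Divide out the factor (1 - 0.8 z) = (1 - z/z0) (since 1/z0 = 0.8):
  P(z) = (1 - 0.8 z)(1 + (0.54) z + (-0.2) z^2)
  [check: z-coef 0.54 - (0.8) = -0.26; z^2-coef -0.2 - (0.8)(0.54) = -0.632; z^3-coef -(0.8)(-0.2) = 0.16.]
Remaining roots from the quadratic factor 1 + (0.54) z + (-0.2) z^2:
  Set 1 + (0.54) z + (-0.2) z^2 = 0, i.e. a z^2 + b z + c = 0 with a = -0.2, b = 0.54, c = 1.
  Discriminant D = b^2 - 4ac = (0.54)^2 - 4*(-0.2)*1 = 0.2916 - (-0.8) = 1.0916.
  D >= 0, so the roots are real: z = (-b +/- sqrt(D)) / (2a) = (-0.54 +/- 1.044797) / (-0.4).
    z_1 = (-0.54 + 1.044797) / (-0.4) = -1.262,   |z_1| = 1.262.
    z_2 = (-0.54 - 1.044797) / (-0.4) = 3.962,   |z_2| = 3.962.
Moduli of all roots: 1.2500, 1.2620, 3.9620.
All moduli strictly greater than 1? Yes.
Verdict: Invertible.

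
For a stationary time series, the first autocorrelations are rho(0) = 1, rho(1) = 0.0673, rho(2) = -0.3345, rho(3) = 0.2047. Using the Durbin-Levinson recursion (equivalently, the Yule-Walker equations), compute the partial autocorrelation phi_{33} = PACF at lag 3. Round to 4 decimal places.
\phi_{33} = 0.2930

The PACF at lag k is phi_{kk}, the last component of the solution
to the Yule-Walker system G_k phi = r_k where
  (G_k)_{ij} = rho(|i - j|), (r_k)_i = rho(i), i,j = 1..k.
Equivalently, Durbin-Levinson gives phi_{kk} iteratively:
  phi_{11} = rho(1)
  phi_{kk} = [rho(k) - sum_{j=1..k-1} phi_{k-1,j} rho(k-j)]
            / [1 - sum_{j=1..k-1} phi_{k-1,j} rho(j)],
  phi_{k,j} = phi_{k-1,j} - phi_{kk} phi_{k-1,k-j},  j = 1..k-1.
Step k = 1:
  phi_11 = rho(1) = 0.0673.
Step k = 2:
  phi_22 = [rho(2) - phi_11 rho(1)] / [1 - phi_11 rho(1)] = [-0.3345 - (0.0673)(0.0673)] / [1 - (0.0673)(0.0673)]
         = -0.33902929 / 0.99547071 = -0.340572.
  Update: phi_21 = phi_11 - phi_22 phi_11 = 0.0673 - (-0.340572)(0.0673) = 0.09022.
Step k = 3:
  phi_33 = [rho(3) - phi_21 rho(2) - phi_22 rho(1)] / [1 - phi_21 rho(1) - phi_22 rho(2)]
    numerator   = 0.2047 - (0.09022)(-0.3345) - (-0.340572)(0.0673) = 0.25779924
    denominator = 1 - (0.09022)(0.0673) - (-0.340572)(-0.3345) = 0.88000688
  phi_33 = 0.25779924 / 0.88000688 = 0.293.
Therefore phi_{33} = 0.2930.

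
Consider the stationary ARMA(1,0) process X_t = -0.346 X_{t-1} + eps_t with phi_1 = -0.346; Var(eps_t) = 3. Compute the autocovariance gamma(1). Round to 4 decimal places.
\gamma(1) = -1.1792

Multiply the model equation by X_{t-k} and take expectations. With theta_0 = psi_0 = 1 and psi_j the MA(infinity) weights, this gives
  gamma(k) - sum_i phi_i gamma(k-i) = c_k,
  c_k = sigma^2 * sum_{j=k..q} theta_j psi_{j-k}   (c_k = 0 for k > q),
using gamma(-m) = gamma(m).
Pure AR (q = 0): c_0 = sigma^2 = 3, c_k = 0 for k >= 1.
Equations for k = 0 and k = 1 (AR order 1):
  gamma(0) = phi_1 gamma(1) + c_0
  gamma(1) = phi_1 gamma(0) + c_1
Substituting the second into the first: gamma(0) (1 - phi_1^2) = c_0 + phi_1 c_1, so
  gamma(0) = c_0 / (1 - phi_1^2) = 3 / (1 - (-0.346)^2) = 3 / 0.880284 = 3.407991.
  gamma(1) = phi_1 gamma(0) = (-0.346)(3.407991) = -1.179165.
Therefore gamma(1) = -1.1792 (to 4 decimal places).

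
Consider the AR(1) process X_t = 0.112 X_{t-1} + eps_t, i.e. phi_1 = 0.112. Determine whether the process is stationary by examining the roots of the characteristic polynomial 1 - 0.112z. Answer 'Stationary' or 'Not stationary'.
\text{Stationary}

The AR(p) characteristic polynomial is P(z) = 1 - 0.112z.
Stationarity requires all roots to lie outside the unit circle, i.e. |z| > 1 for every root.
This is linear in z: 1 + (-0.112) z = 0  =>  z = -1/(-0.112) = 8.928571,  |z| = 8.928571.
Moduli of all roots: 8.9286.
All moduli strictly greater than 1? Yes.
Verdict: Stationary.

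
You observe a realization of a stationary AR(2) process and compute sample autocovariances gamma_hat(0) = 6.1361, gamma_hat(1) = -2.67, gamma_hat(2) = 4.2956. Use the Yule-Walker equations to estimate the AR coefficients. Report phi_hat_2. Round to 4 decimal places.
\hat\phi_{2} = 0.6300

The Yule-Walker equations for an AR(p) process read, in matrix form,
  Gamma_p phi = r_p,   with   (Gamma_p)_{ij} = gamma(|i - j|),
                       (r_p)_i = gamma(i),   i,j = 1..p.
Substitute the sample gammas (Toeplitz matrix and right-hand side of size 2):
  Gamma_p = [[6.1361, -2.67], [-2.67, 6.1361]]
  r_p     = [-2.67, 4.2956]
Written out:
  6.1361 phi_1 - 2.67 phi_2 = -2.67
  -2.67 phi_1 + 6.1361 phi_2 = 4.2956
Solve by Cramer's rule:
  det = gamma(0)^2 - gamma(1)^2 = (6.1361)^2 - (-2.67)^2 = 37.65172321 - 7.1289 = 30.52282321
  phi_hat_1 = [gamma(1) gamma(0) - gamma(1) gamma(2)] / det = [(-2.67)(6.1361) - (-2.67)(4.2956)] / 30.52282321 = -4.914135 / 30.52282321 = -0.161
  phi_hat_2 = [gamma(0) gamma(2) - gamma(1)^2] / det = [(6.1361)(4.2956) - (-2.67)^2] / 30.52282321 = 19.22933116 / 30.52282321 = 0.63
So phi_hat = [-0.1610, 0.6300].
Therefore phi_hat_2 = 0.6300.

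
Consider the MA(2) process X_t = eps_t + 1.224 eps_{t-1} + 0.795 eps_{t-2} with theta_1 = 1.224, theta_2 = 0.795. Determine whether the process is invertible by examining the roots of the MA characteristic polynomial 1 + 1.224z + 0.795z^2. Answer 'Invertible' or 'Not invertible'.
\text{Invertible}

The MA(q) characteristic polynomial is P(z) = 1 + 1.224z + 0.795z^2.
Invertibility requires all roots to lie outside the unit circle, i.e. |z| > 1 for every root.
Set 1 + (1.224) z + (0.795) z^2 = 0, i.e. a z^2 + b z + c = 0 with a = 0.795, b = 1.224, c = 1.
Discriminant D = b^2 - 4ac = (1.224)^2 - 4*(0.795)*1 = 1.498176 - (3.18) = -1.681824.
D < 0, so the roots are the complex-conjugate pair z = (-b +/- i sqrt(-D)) / (2a) = -0.7698 +/- 0.8156i.
For a conjugate pair |z|^2 = z * conj(z) = (product of roots) = c/a = 1/(0.795) = 1.257862, so |z| = sqrt(1.257862) = 1.1215 for both roots.
Moduli of all roots: 1.1215, 1.1215.
All moduli strictly greater than 1? Yes.
Verdict: Invertible.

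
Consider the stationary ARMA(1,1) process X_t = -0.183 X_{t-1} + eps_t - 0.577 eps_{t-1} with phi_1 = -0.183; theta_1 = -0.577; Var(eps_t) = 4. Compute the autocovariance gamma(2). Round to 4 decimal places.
\gamma(2) = 0.6364

Multiply the model equation by X_{t-k} and take expectations. With theta_0 = psi_0 = 1 and psi_j the MA(infinity) weights, this gives
  gamma(k) - sum_i phi_i gamma(k-i) = c_k,
  c_k = sigma^2 * sum_{j=k..q} theta_j psi_{j-k}   (c_k = 0 for k > q),
using gamma(-m) = gamma(m).
psi-weights needed (psi_j = theta_j + sum_i phi_i psi_{j-i}):
  psi_1 = theta_1 + phi_1 = -0.577 + (-0.183) = -0.76
Right-hand sides:
  c_0 = sigma^2 (1 + theta_1 psi_1) = 4 * (1 + (-0.577)(-0.76)) = 4 * 1.43852 = 5.75408
  c_1 = sigma^2 theta_1 = 4 * (-0.577) = -2.308
  c_2 = 0
Equations for k = 0 and k = 1 (AR order 1):
  gamma(0) = phi_1 gamma(1) + c_0
  gamma(1) = phi_1 gamma(0) + c_1
Substituting the second into the first: gamma(0) (1 - phi_1^2) = c_0 + phi_1 c_1, so
  gamma(0) = (c_0 + phi_1 c_1) / (1 - phi_1^2) = (5.75408 + (-0.183)(-2.308)) / (1 - (-0.183)^2) = 6.176444 / 0.966511 = 6.390454.
  gamma(1) = phi_1 gamma(0) + c_1 = (-0.183)(6.390454) + (-2.308) = -3.477453.
For k = 2 (> q): gamma(2) = phi_1 gamma(1) = (-0.183)(-3.477453) = 0.636374.
Therefore gamma(2) = 0.6364 (to 4 decimal places).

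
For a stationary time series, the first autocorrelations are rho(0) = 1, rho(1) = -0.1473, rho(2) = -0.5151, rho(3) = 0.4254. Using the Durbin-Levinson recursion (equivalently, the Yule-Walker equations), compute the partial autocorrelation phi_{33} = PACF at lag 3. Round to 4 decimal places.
\phi_{33} = 0.3321

The PACF at lag k is phi_{kk}, the last component of the solution
to the Yule-Walker system G_k phi = r_k where
  (G_k)_{ij} = rho(|i - j|), (r_k)_i = rho(i), i,j = 1..k.
Equivalently, Durbin-Levinson gives phi_{kk} iteratively:
  phi_{11} = rho(1)
  phi_{kk} = [rho(k) - sum_{j=1..k-1} phi_{k-1,j} rho(k-j)]
            / [1 - sum_{j=1..k-1} phi_{k-1,j} rho(j)],
  phi_{k,j} = phi_{k-1,j} - phi_{kk} phi_{k-1,k-j},  j = 1..k-1.
Step k = 1:
  phi_11 = rho(1) = -0.1473.
Step k = 2:
  phi_22 = [rho(2) - phi_11 rho(1)] / [1 - phi_11 rho(1)] = [-0.5151 - (-0.1473)(-0.1473)] / [1 - (-0.1473)(-0.1473)]
         = -0.53679729 / 0.97830271 = -0.548703.
  Update: phi_21 = phi_11 - phi_22 phi_11 = -0.1473 - (-0.548703)(-0.1473) = -0.228124.
Step k = 3:
  phi_33 = [rho(3) - phi_21 rho(2) - phi_22 rho(1)] / [1 - phi_21 rho(1) - phi_22 rho(2)]
    numerator   = 0.4254 - (-0.228124)(-0.5151) - (-0.548703)(-0.1473) = 0.22706948
    denominator = 1 - (-0.228124)(-0.1473) - (-0.548703)(-0.5151) = 0.68376061
  phi_33 = 0.22706948 / 0.68376061 = 0.3321.
Therefore phi_{33} = 0.3321.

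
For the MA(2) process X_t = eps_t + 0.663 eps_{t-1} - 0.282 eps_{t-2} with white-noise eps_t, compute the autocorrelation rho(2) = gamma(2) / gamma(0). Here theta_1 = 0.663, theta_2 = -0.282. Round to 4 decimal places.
\rho(2) = -0.1856

For an MA(q) process with theta_0 = 1, the autocovariance is
  gamma(k) = sigma^2 * sum_{i=0..q-k} theta_i * theta_{i+k},
and rho(k) = gamma(k) / gamma(0). Sigma^2 cancels.
  numerator   = (1)*(-0.282) = -0.282.
  denominator = (1)^2 + (0.663)^2 + (-0.282)^2 = 1.519093.
  rho(2) = -0.282 / 1.519093 = -0.1856.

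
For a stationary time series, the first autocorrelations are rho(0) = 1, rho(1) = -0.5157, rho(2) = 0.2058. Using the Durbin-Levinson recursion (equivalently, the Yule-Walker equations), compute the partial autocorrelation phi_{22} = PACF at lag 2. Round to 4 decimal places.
\phi_{22} = -0.0819

The PACF at lag k is phi_{kk}, the last component of the solution
to the Yule-Walker system G_k phi = r_k where
  (G_k)_{ij} = rho(|i - j|), (r_k)_i = rho(i), i,j = 1..k.
Equivalently, Durbin-Levinson gives phi_{kk} iteratively:
  phi_{11} = rho(1)
  phi_{kk} = [rho(k) - sum_{j=1..k-1} phi_{k-1,j} rho(k-j)]
            / [1 - sum_{j=1..k-1} phi_{k-1,j} rho(j)],
  phi_{k,j} = phi_{k-1,j} - phi_{kk} phi_{k-1,k-j},  j = 1..k-1.
Step k = 1:
  phi_11 = rho(1) = -0.5157.
Step k = 2:
  phi_22 = [rho(2) - phi_11 rho(1)] / [1 - phi_11 rho(1)] = [0.2058 - (-0.5157)(-0.5157)] / [1 - (-0.5157)(-0.5157)]
         = -0.06014649 / 0.73405351 = -0.0819.
Therefore phi_{22} = -0.0819.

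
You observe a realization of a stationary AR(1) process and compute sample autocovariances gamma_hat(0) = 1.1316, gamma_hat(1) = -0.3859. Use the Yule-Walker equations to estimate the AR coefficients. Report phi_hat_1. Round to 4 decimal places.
\hat\phi_{1} = -0.3410

The Yule-Walker equations for an AR(p) process read, in matrix form,
  Gamma_p phi = r_p,   with   (Gamma_p)_{ij} = gamma(|i - j|),
                       (r_p)_i = gamma(i),   i,j = 1..p.
Substitute the sample gammas (Toeplitz matrix and right-hand side of size 1):
  Gamma_p = [[1.1316]]
  r_p     = [-0.3859]
With p = 1 this is the single equation gamma(0) phi_1 = gamma(1):
  phi_hat_1 = gamma(1) / gamma(0) = -0.3859 / 1.1316 = -0.3410.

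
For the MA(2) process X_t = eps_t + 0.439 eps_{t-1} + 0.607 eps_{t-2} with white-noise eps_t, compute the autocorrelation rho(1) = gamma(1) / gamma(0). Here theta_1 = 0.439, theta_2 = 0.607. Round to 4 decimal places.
\rho(1) = 0.4519

For an MA(q) process with theta_0 = 1, the autocovariance is
  gamma(k) = sigma^2 * sum_{i=0..q-k} theta_i * theta_{i+k},
and rho(k) = gamma(k) / gamma(0). Sigma^2 cancels.
  numerator   = (1)*(0.439) + (0.439)*(0.607) = 0.705473.
  denominator = (1)^2 + (0.439)^2 + (0.607)^2 = 1.56117.
  rho(1) = 0.705473 / 1.56117 = 0.4519.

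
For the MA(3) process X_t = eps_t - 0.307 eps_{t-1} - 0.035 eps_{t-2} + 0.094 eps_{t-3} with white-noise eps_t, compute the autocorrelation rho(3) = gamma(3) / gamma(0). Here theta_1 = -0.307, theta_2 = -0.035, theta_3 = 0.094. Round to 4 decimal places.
\rho(3) = 0.0851

For an MA(q) process with theta_0 = 1, the autocovariance is
  gamma(k) = sigma^2 * sum_{i=0..q-k} theta_i * theta_{i+k},
and rho(k) = gamma(k) / gamma(0). Sigma^2 cancels.
  numerator   = (1)*(0.094) = 0.094.
  denominator = (1)^2 + (-0.307)^2 + (-0.035)^2 + (0.094)^2 = 1.10431.
  rho(3) = 0.094 / 1.10431 = 0.0851.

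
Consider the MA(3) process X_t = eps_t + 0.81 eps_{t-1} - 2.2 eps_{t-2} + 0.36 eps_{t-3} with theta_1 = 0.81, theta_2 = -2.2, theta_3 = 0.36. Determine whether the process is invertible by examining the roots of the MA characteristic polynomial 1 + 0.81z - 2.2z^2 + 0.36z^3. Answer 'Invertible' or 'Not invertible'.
\text{Not invertible}

The MA(q) characteristic polynomial is P(z) = 1 + 0.81z - 2.2z^2 + 0.36z^3.
Invertibility requires all roots to lie outside the unit circle, i.e. |z| > 1 for every root.
Degree 3: look for a simple real root z0 first, then factor out (1 - z/z0) and solve the remaining quadratic.
Testing z0 = -0.5: P(-0.5) = 1 + (0.81)(-0.5) + (-2.2)(-0.5)^2 + (0.36)(-0.5)^3
  = 1 + (-0.405) + (-0.55) + (-0.045) = 0.  So z_0 = -0.5 is a root, |z_0| = 0.5.
Divide out the factor (1 + 2 z) = (1 - z/z0) (since 1/z0 = -2):
  P(z) = (1 + 2 z)(1 + (-1.19) z + (0.18) z^2)
  [check: z-coef -1.19 - (-2) = 0.81; z^2-coef 0.18 - (-2)(-1.19) = -2.2; z^3-coef -(-2)(0.18) = 0.36.]
Remaining roots from the quadratic factor 1 + (-1.19) z + (0.18) z^2:
  Set 1 + (-1.19) z + (0.18) z^2 = 0, i.e. a z^2 + b z + c = 0 with a = 0.18, b = -1.19, c = 1.
  Discriminant D = b^2 - 4ac = (-1.19)^2 - 4*(0.18)*1 = 1.4161 - (0.72) = 0.6961.
  D >= 0, so the roots are real: z = (-b +/- sqrt(D)) / (2a) = (1.19 +/- 0.834326) / (0.36).
    z_1 = (1.19 + 0.834326) / (0.36) = 5.6231,   |z_1| = 5.6231.
    z_2 = (1.19 - 0.834326) / (0.36) = 0.988,   |z_2| = 0.988.
Moduli of all roots: 0.5000, 5.6231, 0.9880.
All moduli strictly greater than 1? No.
Verdict: Not invertible.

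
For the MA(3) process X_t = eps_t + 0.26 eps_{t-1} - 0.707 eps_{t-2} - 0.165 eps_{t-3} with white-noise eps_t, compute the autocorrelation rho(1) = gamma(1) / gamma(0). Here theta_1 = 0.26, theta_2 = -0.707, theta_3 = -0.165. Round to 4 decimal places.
\rho(1) = 0.1209

For an MA(q) process with theta_0 = 1, the autocovariance is
  gamma(k) = sigma^2 * sum_{i=0..q-k} theta_i * theta_{i+k},
and rho(k) = gamma(k) / gamma(0). Sigma^2 cancels.
  numerator   = (1)*(0.26) + (0.26)*(-0.707) + (-0.707)*(-0.165) = 0.192835.
  denominator = (1)^2 + (0.26)^2 + (-0.707)^2 + (-0.165)^2 = 1.594674.
  rho(1) = 0.192835 / 1.594674 = 0.1209.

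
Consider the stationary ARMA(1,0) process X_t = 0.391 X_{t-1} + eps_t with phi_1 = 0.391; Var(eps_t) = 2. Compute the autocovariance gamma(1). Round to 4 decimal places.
\gamma(1) = 0.9231

Multiply the model equation by X_{t-k} and take expectations. With theta_0 = psi_0 = 1 and psi_j the MA(infinity) weights, this gives
  gamma(k) - sum_i phi_i gamma(k-i) = c_k,
  c_k = sigma^2 * sum_{j=k..q} theta_j psi_{j-k}   (c_k = 0 for k > q),
using gamma(-m) = gamma(m).
Pure AR (q = 0): c_0 = sigma^2 = 2, c_k = 0 for k >= 1.
Equations for k = 0 and k = 1 (AR order 1):
  gamma(0) = phi_1 gamma(1) + c_0
  gamma(1) = phi_1 gamma(0) + c_1
Substituting the second into the first: gamma(0) (1 - phi_1^2) = c_0 + phi_1 c_1, so
  gamma(0) = c_0 / (1 - phi_1^2) = 2 / (1 - (0.391)^2) = 2 / 0.847119 = 2.360943.
  gamma(1) = phi_1 gamma(0) = (0.391)(2.360943) = 0.923129.
Therefore gamma(1) = 0.9231 (to 4 decimal places).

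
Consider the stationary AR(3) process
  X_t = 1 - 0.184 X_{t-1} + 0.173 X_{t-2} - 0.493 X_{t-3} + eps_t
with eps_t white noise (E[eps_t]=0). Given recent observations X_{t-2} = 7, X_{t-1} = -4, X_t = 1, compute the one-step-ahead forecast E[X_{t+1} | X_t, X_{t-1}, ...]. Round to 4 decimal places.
E[X_{t+1} \mid \mathcal F_t] = -3.3270

For an AR(p) model X_t = c + sum_i phi_i X_{t-i} + eps_t, the
one-step-ahead conditional mean is
  E[X_{t+1} | X_t, ...] = c + sum_i phi_i X_{t+1-i}.
Substitute known values:
  E[X_{t+1} | ...] = 1 + (-0.184) * (1) + (0.173) * (-4) + (-0.493) * (7)
                   = -3.3270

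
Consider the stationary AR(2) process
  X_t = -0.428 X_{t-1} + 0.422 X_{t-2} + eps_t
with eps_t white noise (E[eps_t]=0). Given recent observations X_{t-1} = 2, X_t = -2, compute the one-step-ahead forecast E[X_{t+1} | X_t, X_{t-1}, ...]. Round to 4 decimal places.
E[X_{t+1} \mid \mathcal F_t] = 1.7000

For an AR(p) model X_t = c + sum_i phi_i X_{t-i} + eps_t, the
one-step-ahead conditional mean is
  E[X_{t+1} | X_t, ...] = c + sum_i phi_i X_{t+1-i}.
Substitute known values:
  E[X_{t+1} | ...] = (-0.428) * (-2) + (0.422) * (2)
                   = 1.7000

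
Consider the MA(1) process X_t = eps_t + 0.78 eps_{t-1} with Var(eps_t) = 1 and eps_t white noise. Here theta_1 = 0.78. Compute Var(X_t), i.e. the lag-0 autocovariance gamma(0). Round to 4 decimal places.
\gamma(0) = 1.6084

For an MA(q) process X_t = eps_t + sum_i theta_i eps_{t-i} with
Var(eps_t) = sigma^2, the variance is
  gamma(0) = sigma^2 * (1 + sum_i theta_i^2).
  sum_i theta_i^2 = (0.78)^2 = 0.6084.
  gamma(0) = 1 * (1 + 0.6084) = 1 * 1.6084 = 1.6084.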